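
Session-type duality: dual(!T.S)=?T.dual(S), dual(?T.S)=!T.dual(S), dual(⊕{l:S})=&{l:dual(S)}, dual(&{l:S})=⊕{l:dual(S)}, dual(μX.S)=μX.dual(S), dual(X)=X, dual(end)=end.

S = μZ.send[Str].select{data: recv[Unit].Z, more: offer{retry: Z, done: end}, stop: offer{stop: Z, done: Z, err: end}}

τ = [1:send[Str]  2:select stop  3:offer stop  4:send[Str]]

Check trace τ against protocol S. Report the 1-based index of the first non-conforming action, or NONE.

NONE

[1] send[Str]  match  cont: select{data: recv[Unit].μZ.…, more: offer{retry: μZ.…, done: end}, stop: offer{stop: μZ.…, done: μZ.…, err: end}}
[2] select stop  match  cont: offer{stop: μZ.…, done: μZ.…, err: end}
[3] offer stop  match  cont: μZ.…
[4] send[Str]  match  cont: select{data: recv[Unit].μZ.…, more: offer{retry: μZ.…, done: end}, stop: offer{stop: μZ.…, done: μZ.…, err: end}}
τ conforms to S (length 4)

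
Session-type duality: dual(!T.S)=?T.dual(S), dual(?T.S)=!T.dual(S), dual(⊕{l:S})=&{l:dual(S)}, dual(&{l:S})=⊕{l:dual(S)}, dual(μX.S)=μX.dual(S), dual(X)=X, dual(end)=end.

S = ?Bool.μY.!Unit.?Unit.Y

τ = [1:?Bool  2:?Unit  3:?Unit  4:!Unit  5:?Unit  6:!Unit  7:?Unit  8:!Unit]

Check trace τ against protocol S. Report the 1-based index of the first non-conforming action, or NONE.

@1 ?Bool  ok  residual = μY.…
@2 got ?Unit, protocol expects !Unit  ✗

2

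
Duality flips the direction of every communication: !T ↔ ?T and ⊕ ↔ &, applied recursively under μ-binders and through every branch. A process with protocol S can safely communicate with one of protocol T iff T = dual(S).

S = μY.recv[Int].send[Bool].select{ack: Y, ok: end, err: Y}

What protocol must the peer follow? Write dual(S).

μY.send[Int].recv[Bool].offer{ack: Y, ok: end, err: Y}

μY → μY  (μ self-dual)
  recv[Int] → send[Int]
    send[Bool] → recv[Bool]
      select{ack,ok,err} → offer{ack,ok,err}  (select→offer)
        case ack:
          Y ↦ Y
        case ok:
          end ↦ end
        case err:
          Y ↦ Y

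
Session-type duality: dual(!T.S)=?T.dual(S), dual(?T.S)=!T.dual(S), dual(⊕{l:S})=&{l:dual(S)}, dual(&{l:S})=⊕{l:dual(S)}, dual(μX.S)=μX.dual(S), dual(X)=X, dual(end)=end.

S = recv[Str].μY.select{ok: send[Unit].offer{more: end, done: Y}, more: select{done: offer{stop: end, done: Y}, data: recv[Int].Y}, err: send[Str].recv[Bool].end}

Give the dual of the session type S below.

recv[Str] → send[Str]
  μY → μY  (rec unchanged)
    select{ok,more,err} → offer{ok,more,err}  (internal→external)
      [ok]
        send[Unit] → recv[Unit]
          offer{more,done} → select{more,done}  (offer→select)
            [more]
              dual(end) = end
            [done]
              dual(Y) = Y
      [more]
        select{done,data} → offer{done,data}  (internal→external)
          [done]
            offer{stop,done} → select{stop,done}  (offer→select)
              [stop]
                dual(end) = end
              [done]
                dual(Y) = Y
          [data]
            recv[Int] → send[Int]
              dual(Y) = Y
      [err]
        send[Str] → recv[Str]
          recv[Bool] → send[Bool]
            dual(end) = end

send[Str].μY.offer{ok: recv[Unit].select{more: end, done: Y}, more: offer{done: select{stop: end, done: Y}, data: send[Int].Y}, err: recv[Str].send[Bool].end}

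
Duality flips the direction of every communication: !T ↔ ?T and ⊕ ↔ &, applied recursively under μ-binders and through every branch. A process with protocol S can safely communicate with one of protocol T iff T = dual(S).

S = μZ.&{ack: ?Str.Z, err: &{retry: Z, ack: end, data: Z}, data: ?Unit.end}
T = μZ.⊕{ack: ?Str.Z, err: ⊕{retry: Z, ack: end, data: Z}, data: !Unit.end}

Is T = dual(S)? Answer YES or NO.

NO

μZ | μZ  ok (μ self-dual)
  &{ack,err,data} | ⊕{ack,err,data}  ok same labels
    case ack:
      ?Str | ?Str  ✗ same direction on both sides — not dual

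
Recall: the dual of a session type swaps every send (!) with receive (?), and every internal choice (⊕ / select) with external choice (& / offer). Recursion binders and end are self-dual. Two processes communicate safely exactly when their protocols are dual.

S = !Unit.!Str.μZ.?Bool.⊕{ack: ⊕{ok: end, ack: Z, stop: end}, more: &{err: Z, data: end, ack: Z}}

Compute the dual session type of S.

!Unit ↦ ?Unit
  !Str ↦ ?Str
    μZ ↦ μZ  (rec unchanged)
      ?Bool ↦ !Bool
        ⊕{ack,more} ↦ &{ack,more}  (internal→external)
          • ack:
            ⊕{ok,ack,stop} ↦ &{ok,ack,stop}  (internal→external)
              • ok:
                dual(end) = end
              • ack:
                dual(Z) = Z
              • stop:
                dual(end) = end
          • more:
            &{err,data,ack} ↦ ⊕{err,data,ack}  (&→⊕)
              • err:
                dual(Z) = Z
              • data:
                dual(end) = end
              • ack:
                dual(Z) = Z

?Unit.?Str.μZ.!Bool.&{ack: &{ok: end, ack: Z, stop: end}, more: ⊕{err: Z, data: end, ack: Z}}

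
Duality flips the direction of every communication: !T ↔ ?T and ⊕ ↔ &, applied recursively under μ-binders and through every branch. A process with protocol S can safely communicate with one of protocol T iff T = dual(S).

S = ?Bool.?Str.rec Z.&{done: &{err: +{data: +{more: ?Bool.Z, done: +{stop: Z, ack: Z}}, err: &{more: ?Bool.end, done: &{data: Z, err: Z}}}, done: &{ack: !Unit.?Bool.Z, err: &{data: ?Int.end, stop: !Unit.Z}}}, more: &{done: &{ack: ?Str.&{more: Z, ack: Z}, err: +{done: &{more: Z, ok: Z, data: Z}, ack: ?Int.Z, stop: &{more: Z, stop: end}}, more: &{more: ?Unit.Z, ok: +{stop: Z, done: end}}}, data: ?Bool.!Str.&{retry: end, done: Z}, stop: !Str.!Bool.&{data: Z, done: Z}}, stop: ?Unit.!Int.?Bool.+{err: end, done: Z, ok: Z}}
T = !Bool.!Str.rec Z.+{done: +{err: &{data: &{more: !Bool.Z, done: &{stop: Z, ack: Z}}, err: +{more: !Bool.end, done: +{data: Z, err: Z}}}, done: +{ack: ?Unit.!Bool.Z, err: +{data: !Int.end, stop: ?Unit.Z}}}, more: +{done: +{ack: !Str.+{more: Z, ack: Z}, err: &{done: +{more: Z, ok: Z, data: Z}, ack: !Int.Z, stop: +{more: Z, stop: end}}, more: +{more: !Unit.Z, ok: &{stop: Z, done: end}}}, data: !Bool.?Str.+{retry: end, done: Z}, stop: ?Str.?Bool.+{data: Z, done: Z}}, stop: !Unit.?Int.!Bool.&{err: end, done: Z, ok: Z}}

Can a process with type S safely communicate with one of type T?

YES

?Bool vs !Bool  ✓
  ?Str vs !Str  ✓
    rec Z vs rec Z  ✓ (μ self-dual)
      &{done,more,stop} vs +{done,more,stop}  ✓ labels match
        • done:
          &{err,done} vs +{err,done}  ✓ labels match
            • err:
              +{data,err} vs &{data,err}  ✓ labels match
                • data:
                  +{more,done} vs &{more,done}  ✓ labels match
                    • more:
                      ?Bool vs !Bool  ✓
                        Z vs Z  ✓
                    • done:
                      +{stop,ack} vs &{stop,ack}  ✓ labels match
                        • stop:
                          Z vs Z  ✓
                        • ack:
                          Z vs Z  ✓
                • err:
                  &{more,done} vs +{more,done}  ✓ labels match
                    • more:
                      ?Bool vs !Bool  ✓
                        end vs end  ✓
                    • done:
                      &{data,err} vs +{data,err}  ✓ labels match
                        • data:
                          Z vs Z  ✓
                        • err:
                          Z vs Z  ✓
            • done:
              &{ack,err} vs +{ack,err}  ✓ labels match
                • ack:
                  !Unit vs ?Unit  ✓
                    ?Bool vs !Bool  ✓
                      Z vs Z  ✓
                • err:
                  &{data,stop} vs +{data,stop}  ✓ labels match
                    • data:
                      ?Int vs !Int  ✓
                        end vs end  ✓
                    • stop:
                      !Unit vs ?Unit  ✓
                        Z vs Z  ✓
        • more:
          &{done,data,stop} vs +{done,data,stop}  ✓ labels match
            • done:
              &{ack,err,more} vs +{ack,err,more}  ✓ labels match
                • ack:
                  ?Str vs !Str  ✓
                    &{more,ack} vs +{more,ack}  ✓ labels match
                      • more:
                        Z vs Z  ✓
                      • ack:
                        Z vs Z  ✓
                • err:
                  +{done,ack,stop} vs &{done,ack,stop}  ✓ labels match
                    • done:
                      &{more,ok,data} vs +{more,ok,data}  ✓ labels match
                        • more:
                          Z vs Z  ✓
                        • ok:
                          Z vs Z  ✓
                        • data:
                          Z vs Z  ✓
                    • ack:
                      ?Int vs !Int  ✓
                        Z vs Z  ✓
                    • stop:
                      &{more,stop} vs +{more,stop}  ✓ labels match
                        • more:
                          Z vs Z  ✓
                        • stop:
                          end vs end  ✓
                • more:
                  &{more,ok} vs +{more,ok}  ✓ labels match
                    • more:
                      ?Unit vs !Unit  ✓
                        Z vs Z  ✓
                    • ok:
                      +{stop,done} vs &{stop,done}  ✓ labels match
                        • stop:
                          Z vs Z  ✓
                        • done:
                          end vs end  ✓
            • data:
              ?Bool vs !Bool  ✓
                !Str vs ?Str  ✓
                  &{retry,done} vs +{retry,done}  ✓ labels match
                    • retry:
                      end vs end  ✓
                    • done:
                      Z vs Z  ✓
            • stop:
              !Str vs ?Str  ✓
                !Bool vs ?Bool  ✓
                  &{data,done} vs +{data,done}  ✓ labels match
                    • data:
                      Z vs Z  ✓
                    • done:
                      Z vs Z  ✓
        • stop:
          ?Unit vs !Unit  ✓
            !Int vs ?Int  ✓
              ?Bool vs !Bool  ✓
                +{err,done,ok} vs &{err,done,ok}  ✓ labels match
                  • err:
                    end vs end  ✓
                  • done:
                    Z vs Z  ✓
                  • ok:
                    Z vs Z  ✓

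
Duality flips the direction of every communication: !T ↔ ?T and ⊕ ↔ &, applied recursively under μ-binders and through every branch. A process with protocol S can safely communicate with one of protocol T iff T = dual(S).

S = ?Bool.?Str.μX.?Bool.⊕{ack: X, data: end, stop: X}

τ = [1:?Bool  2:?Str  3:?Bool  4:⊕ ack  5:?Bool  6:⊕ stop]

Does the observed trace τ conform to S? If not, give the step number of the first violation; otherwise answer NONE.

@1 ?Bool  ✓  state: ?Str.μX.…
@2 ?Str  ✓  state: μX.…
@3 ?Bool  ✓  state: ⊕{ack: μX.…, data: end, stop: μX.…}
@4 ⊕ ack  ✓  state: μX.…
@5 ?Bool  ✓  state: ⊕{ack: μX.…, data: end, stop: μX.…}
@6 ⊕ stop  ✓  state: μX.…
trace exhausted — no violation

NONE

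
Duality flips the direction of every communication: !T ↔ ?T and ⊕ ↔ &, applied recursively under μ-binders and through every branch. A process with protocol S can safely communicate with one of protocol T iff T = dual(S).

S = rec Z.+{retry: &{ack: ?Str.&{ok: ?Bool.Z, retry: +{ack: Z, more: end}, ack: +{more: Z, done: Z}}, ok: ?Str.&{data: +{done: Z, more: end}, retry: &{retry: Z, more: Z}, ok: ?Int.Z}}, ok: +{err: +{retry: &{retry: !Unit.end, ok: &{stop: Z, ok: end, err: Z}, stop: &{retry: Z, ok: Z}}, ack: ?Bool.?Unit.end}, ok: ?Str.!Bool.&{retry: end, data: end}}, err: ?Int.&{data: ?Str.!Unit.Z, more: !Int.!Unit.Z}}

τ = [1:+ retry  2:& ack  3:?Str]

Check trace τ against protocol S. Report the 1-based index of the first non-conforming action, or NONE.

NONE

step 1: + retry  match  now at &{ack: ?Str.&{ok: ?Bool.rec Z.…, retry: +{ack: rec Z.…, more: end}, ack: +{more: rec Z.…, done: rec Z.…}}, ok: ?Str.&{data: +{done: rec Z.…, more: end}, retry: &{retry: rec Z.…, more: rec Z.…}, ok: ?Int.rec Z.…}}
step 2: & ack  match  now at ?Str.&{ok: ?Bool.rec Z.…, retry: +{ack: rec Z.…, more: end}, ack: +{more: rec Z.…, done: rec Z.…}}
step 3: ?Str  match  now at &{ok: ?Bool.rec Z.…, retry: +{ack: rec Z.…, more: end}, ack: +{more: rec Z.…, done: rec Z.…}}
trace exhausted — no violation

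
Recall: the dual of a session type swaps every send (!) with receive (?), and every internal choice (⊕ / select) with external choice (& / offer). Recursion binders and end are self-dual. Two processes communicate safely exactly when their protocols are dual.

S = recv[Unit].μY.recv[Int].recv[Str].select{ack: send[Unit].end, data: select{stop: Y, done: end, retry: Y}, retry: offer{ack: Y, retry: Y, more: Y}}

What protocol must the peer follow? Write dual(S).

recv[Unit] = send[Unit]
  μY = μY  (rec unchanged)
    recv[Int] = send[Int]
      recv[Str] = send[Str]
        select{ack,data,retry} = offer{ack,data,retry}  (internal→external)
          [ack]
            send[Unit] = recv[Unit]
              dual(end) = end
          [data]
            select{stop,done,retry} = offer{stop,done,retry}  (internal→external)
              [stop]
                dual(Y) = Y
              [done]
                dual(end) = end
              [retry]
                dual(Y) = Y
          [retry]
            offer{ack,retry,more} = select{ack,retry,more}  (offer→select)
              [ack]
                dual(Y) = Y
              [retry]
                dual(Y) = Y
              [more]
                dual(Y) = Y

send[Unit].μY.send[Int].send[Str].offer{ack: recv[Unit].end, data: offer{stop: Y, done: end, retry: Y}, retry: select{ack: Y, retry: Y, more: Y}}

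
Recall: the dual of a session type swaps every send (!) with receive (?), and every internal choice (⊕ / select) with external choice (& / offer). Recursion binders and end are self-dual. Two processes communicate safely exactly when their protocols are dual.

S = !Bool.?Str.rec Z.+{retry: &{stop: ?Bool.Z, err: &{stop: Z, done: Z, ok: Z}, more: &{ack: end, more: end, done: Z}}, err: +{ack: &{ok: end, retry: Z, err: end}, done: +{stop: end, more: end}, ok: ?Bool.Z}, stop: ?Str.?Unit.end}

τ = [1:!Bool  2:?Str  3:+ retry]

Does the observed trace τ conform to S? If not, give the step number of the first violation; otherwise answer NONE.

NONE

[1] !Bool  ✓  residual = ?Str.rec Z.…
[2] ?Str  ✓  residual = rec Z.…
[3] + retry  ✓  residual = &{stop: ?Bool.rec Z.…, err: &{stop: rec Z.…, done: rec Z.…, ok: rec Z.…}, more: &{ack: end, more: end, done: rec Z.…}}
trace exhausted — no violation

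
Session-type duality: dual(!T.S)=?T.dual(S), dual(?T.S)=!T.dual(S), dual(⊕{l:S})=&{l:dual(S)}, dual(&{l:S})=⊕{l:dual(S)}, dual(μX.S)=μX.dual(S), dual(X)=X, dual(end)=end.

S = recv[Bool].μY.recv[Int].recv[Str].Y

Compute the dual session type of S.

recv[Bool] = send[Bool]
  μY = μY  (binder kept)
    recv[Int] = send[Int]
      recv[Str] = send[Str]
        Y self-dual

send[Bool].μY.send[Int].send[Str].Y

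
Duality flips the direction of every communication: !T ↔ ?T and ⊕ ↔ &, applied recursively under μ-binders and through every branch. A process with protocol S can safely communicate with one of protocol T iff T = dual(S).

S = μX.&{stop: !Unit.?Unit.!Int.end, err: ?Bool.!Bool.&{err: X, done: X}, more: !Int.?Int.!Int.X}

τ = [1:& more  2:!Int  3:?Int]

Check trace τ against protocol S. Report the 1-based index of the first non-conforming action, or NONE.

[1] & more  match  now at !Int.?Int.!Int.μX.…
[2] !Int  match  now at ?Int.!Int.μX.…
[3] ?Int  match  now at !Int.μX.…
trace exhausted — no violation

NONE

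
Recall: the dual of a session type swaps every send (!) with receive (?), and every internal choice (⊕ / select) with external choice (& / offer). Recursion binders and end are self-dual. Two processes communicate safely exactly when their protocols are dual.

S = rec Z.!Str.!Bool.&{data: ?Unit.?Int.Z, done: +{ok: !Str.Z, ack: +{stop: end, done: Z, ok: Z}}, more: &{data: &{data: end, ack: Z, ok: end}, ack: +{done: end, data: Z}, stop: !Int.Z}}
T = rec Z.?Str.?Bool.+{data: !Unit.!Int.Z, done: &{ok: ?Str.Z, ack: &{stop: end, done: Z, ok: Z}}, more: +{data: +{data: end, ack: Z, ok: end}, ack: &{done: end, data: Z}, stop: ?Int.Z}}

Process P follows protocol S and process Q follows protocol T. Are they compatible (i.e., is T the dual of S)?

YES

rec Z | rec Z  ✓ (μ self-dual)
  !Str | ?Str  ✓
    !Bool | ?Bool  ✓
      &{data,done,more} | +{data,done,more}  ✓ labels match
        • data:
          ?Unit | !Unit  ✓
            ?Int | !Int  ✓
              Z | Z  ✓
        • done:
          +{ok,ack} | &{ok,ack}  ✓ labels match
            • ok:
              !Str | ?Str  ✓
                Z | Z  ✓
            • ack:
              +{stop,done,ok} | &{stop,done,ok}  ✓ labels match
                • stop:
                  end | end  ✓
                • done:
                  Z | Z  ✓
                • ok:
                  Z | Z  ✓
        • more:
          &{data,ack,stop} | +{data,ack,stop}  ✓ labels match
            • data:
              &{data,ack,ok} | +{data,ack,ok}  ✓ labels match
                • data:
                  end | end  ✓
                • ack:
                  Z | Z  ✓
                • ok:
                  end | end  ✓
            • ack:
              +{done,data} | &{done,data}  ✓ labels match
                • done:
                  end | end  ✓
                • data:
                  Z | Z  ✓
            • stop:
              !Int | ?Int  ✓
                Z | Z  ✓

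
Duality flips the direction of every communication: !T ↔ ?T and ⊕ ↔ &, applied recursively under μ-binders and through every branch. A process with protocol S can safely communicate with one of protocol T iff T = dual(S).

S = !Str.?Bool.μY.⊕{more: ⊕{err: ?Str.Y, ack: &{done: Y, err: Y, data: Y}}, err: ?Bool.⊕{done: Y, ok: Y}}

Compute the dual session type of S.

?Str.!Bool.μY.&{more: &{err: !Str.Y, ack: ⊕{done: Y, err: Y, data: Y}}, err: !Bool.&{done: Y, ok: Y}}

!Str = ?Str
  ?Bool = !Bool
    μY = μY  (binder kept)
      ⊕{more,err} = &{more,err}  (select→offer)
        • more:
          ⊕{err,ack} = &{err,ack}  (select→offer)
            • err:
              ?Str = !Str
                Y self-dual
            • ack:
              &{done,err,data} = ⊕{done,err,data}  (offer→select)
                • done:
                  Y self-dual
                • err:
                  Y self-dual
                • data:
                  Y self-dual
        • err:
          ?Bool = !Bool
            ⊕{done,ok} = &{done,ok}  (select→offer)
              • done:
                Y self-dual
              • ok:
                Y self-dual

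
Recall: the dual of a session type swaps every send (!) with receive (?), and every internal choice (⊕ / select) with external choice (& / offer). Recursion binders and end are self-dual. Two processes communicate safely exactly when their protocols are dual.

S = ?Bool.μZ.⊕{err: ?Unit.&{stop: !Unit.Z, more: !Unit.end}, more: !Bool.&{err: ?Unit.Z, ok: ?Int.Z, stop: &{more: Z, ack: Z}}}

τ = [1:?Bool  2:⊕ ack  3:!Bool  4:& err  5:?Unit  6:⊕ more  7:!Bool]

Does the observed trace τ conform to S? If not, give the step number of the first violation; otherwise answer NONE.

@1 ?Bool  ✓  cont: μZ.…
@2 got ⊕ ack, protocol expects ⊕ err or ⊕ more  ✗

2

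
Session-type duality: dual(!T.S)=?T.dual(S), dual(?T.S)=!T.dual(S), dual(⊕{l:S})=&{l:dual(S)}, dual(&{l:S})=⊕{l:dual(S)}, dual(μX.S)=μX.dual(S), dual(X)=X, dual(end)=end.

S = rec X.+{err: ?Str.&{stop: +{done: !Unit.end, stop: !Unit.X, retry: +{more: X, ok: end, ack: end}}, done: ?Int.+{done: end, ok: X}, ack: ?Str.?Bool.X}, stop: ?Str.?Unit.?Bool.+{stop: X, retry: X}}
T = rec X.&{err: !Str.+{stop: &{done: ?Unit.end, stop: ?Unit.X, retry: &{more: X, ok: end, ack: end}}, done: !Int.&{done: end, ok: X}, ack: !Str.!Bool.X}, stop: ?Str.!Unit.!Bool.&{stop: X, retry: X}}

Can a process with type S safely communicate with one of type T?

NO

rec X | rec X  match (binder kept)
  +{err,stop} | &{err,stop}  match same labels
    case err:
      ?Str | !Str  match
        &{stop,done,ack} | +{stop,done,ack}  match same labels
          case stop:
            +{done,stop,retry} | &{done,stop,retry}  match same labels
              case done:
                !Unit | ?Unit  match
                  end | end  match
              case stop:
                !Unit | ?Unit  match
                  X | X  match
              case retry:
                +{more,ok,ack} | &{more,ok,ack}  match same labels
                  case more:
                    X | X  match
                  case ok:
                    end | end  match
                  case ack:
                    end | end  match
          case done:
            ?Int | !Int  match
              +{done,ok} | &{done,ok}  match same labels
                case done:
                  end | end  match
                case ok:
                  X | X  match
          case ack:
            ?Str | !Str  match
              ?Bool | !Bool  match
                X | X  match
    case stop:
      ?Str | ?Str  ✗ same direction on both sides — not dual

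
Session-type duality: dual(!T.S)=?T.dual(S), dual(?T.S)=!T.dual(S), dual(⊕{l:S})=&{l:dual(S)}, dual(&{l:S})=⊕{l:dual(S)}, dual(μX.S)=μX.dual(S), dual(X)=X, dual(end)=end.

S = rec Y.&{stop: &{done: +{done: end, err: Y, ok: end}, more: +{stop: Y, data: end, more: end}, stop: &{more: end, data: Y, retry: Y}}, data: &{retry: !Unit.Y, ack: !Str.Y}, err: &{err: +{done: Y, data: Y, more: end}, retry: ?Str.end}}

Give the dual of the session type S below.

rec Y.+{stop: +{done: &{done: end, err: Y, ok: end}, more: &{stop: Y, data: end, more: end}, stop: +{more: end, data: Y, retry: Y}}, data: +{retry: ?Unit.Y, ack: ?Str.Y}, err: +{err: &{done: Y, data: Y, more: end}, retry: !Str.end}}

rec Y = rec Y  (rec unchanged)
  &{stop,data,err} = +{stop,data,err}  (external→internal)
    [stop]
      &{done,more,stop} = +{done,more,stop}  (external→internal)
        [done]
          +{done,err,ok} = &{done,err,ok}  (internal→external)
            [done]
              end self-dual
            [err]
              Y self-dual
            [ok]
              end self-dual
        [more]
          +{stop,data,more} = &{stop,data,more}  (internal→external)
            [stop]
              Y self-dual
            [data]
              end self-dual
            [more]
              end self-dual
        [stop]
          &{more,data,retry} = +{more,data,retry}  (external→internal)
            [more]
              end self-dual
            [data]
              Y self-dual
            [retry]
              Y self-dual
    [data]
      &{retry,ack} = +{retry,ack}  (external→internal)
        [retry]
          !Unit = ?Unit
            Y self-dual
        [ack]
          !Str = ?Str
            Y self-dual
    [err]
      &{err,retry} = +{err,retry}  (external→internal)
        [err]
          +{done,data,more} = &{done,data,more}  (internal→external)
            [done]
              Y self-dual
            [data]
              Y self-dual
            [more]
              end self-dual
        [retry]
          ?Str = !Str
            end self-dual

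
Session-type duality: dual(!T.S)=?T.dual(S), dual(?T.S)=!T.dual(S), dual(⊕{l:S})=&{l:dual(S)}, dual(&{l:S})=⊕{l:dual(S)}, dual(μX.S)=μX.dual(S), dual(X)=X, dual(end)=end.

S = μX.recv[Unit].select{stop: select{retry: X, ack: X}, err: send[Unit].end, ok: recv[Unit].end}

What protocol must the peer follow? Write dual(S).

μX.send[Unit].offer{stop: offer{retry: X, ack: X}, err: recv[Unit].end, ok: send[Unit].end}

μX ↦ μX  (binder kept)
  recv[Unit] ↦ send[Unit]
    select{stop,err,ok} ↦ offer{stop,err,ok}  (select→offer)
      [stop]
        select{retry,ack} ↦ offer{retry,ack}  (select→offer)
          [retry]
            dual(X) = X
          [ack]
            dual(X) = X
      [err]
        send[Unit] ↦ recv[Unit]
          dual(end) = end
      [ok]
        recv[Unit] ↦ send[Unit]
          dual(end) = end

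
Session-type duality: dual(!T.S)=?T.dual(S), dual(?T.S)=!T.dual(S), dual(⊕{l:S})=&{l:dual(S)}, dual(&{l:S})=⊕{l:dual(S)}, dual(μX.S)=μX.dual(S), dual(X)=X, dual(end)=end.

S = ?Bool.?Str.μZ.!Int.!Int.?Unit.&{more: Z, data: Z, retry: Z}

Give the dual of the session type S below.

?Bool ↦ !Bool
  ?Str ↦ !Str
    μZ ↦ μZ  (binder kept)
      !Int ↦ ?Int
        !Int ↦ ?Int
          ?Unit ↦ !Unit
            &{more,data,retry} ↦ ⊕{more,data,retry}  (offer→select)
              [more]
                Z ↦ Z
              [data]
                Z ↦ Z
              [retry]
                Z ↦ Z

!Bool.!Str.μZ.?Int.?Int.!Unit.⊕{more: Z, data: Z, retry: Z}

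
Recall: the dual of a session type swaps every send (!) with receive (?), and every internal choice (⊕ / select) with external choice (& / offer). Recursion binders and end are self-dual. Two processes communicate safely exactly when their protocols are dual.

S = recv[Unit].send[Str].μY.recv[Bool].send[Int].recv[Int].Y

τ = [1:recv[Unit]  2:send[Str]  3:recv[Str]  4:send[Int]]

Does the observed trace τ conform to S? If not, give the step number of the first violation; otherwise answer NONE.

@1 recv[Unit]  match  cont: send[Str].μY.…
@2 send[Str]  match  cont: μY.…
@3 got recv[Str], protocol expects recv[Bool]  ✗

3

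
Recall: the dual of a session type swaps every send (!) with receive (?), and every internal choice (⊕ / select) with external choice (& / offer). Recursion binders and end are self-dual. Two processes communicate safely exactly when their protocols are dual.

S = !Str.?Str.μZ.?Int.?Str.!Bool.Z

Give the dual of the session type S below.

!Str = ?Str
  ?Str = !Str
    μZ = μZ  (rec unchanged)
      ?Int = !Int
        ?Str = !Str
          !Bool = ?Bool
            Z ↦ Z

?Str.!Str.μZ.!Int.!Str.?Bool.Z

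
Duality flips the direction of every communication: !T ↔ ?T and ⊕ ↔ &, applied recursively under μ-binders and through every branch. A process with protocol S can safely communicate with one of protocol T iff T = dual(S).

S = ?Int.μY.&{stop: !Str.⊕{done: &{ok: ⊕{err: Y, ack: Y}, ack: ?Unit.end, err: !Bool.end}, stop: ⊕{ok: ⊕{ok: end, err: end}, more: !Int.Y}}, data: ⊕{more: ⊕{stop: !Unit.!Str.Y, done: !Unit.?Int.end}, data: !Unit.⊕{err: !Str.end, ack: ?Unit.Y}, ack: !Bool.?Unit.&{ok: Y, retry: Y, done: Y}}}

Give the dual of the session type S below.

?Int = !Int
  μY = μY  (binder kept)
    &{stop,data} = ⊕{stop,data}  (external→internal)
      • stop:
        !Str = ?Str
          ⊕{done,stop} = &{done,stop}  (⊕→&)
            • done:
              &{ok,ack,err} = ⊕{ok,ack,err}  (external→internal)
                • ok:
                  ⊕{err,ack} = &{err,ack}  (⊕→&)
                    • err:
                      Y self-dual
                    • ack:
                      Y self-dual
                • ack:
                  ?Unit = !Unit
                    end self-dual
                • err:
                  !Bool = ?Bool
                    end self-dual
            • stop:
              ⊕{ok,more} = &{ok,more}  (⊕→&)
                • ok:
                  ⊕{ok,err} = &{ok,err}  (⊕→&)
                    • ok:
                      end self-dual
                    • err:
                      end self-dual
                • more:
                  !Int = ?Int
                    Y self-dual
      • data:
        ⊕{more,data,ack} = &{more,data,ack}  (⊕→&)
          • more:
            ⊕{stop,done} = &{stop,done}  (⊕→&)
              • stop:
                !Unit = ?Unit
                  !Str = ?Str
                    Y self-dual
              • done:
                !Unit = ?Unit
                  ?Int = !Int
                    end self-dual
          • data:
            !Unit = ?Unit
              ⊕{err,ack} = &{err,ack}  (⊕→&)
                • err:
                  !Str = ?Str
                    end self-dual
                • ack:
                  ?Unit = !Unit
                    Y self-dual
          • ack:
            !Bool = ?Bool
              ?Unit = !Unit
                &{ok,retry,done} = ⊕{ok,retry,done}  (external→internal)
                  • ok:
                    Y self-dual
                  • retry:
                    Y self-dual
                  • done:
                    Y self-dual

!Int.μY.⊕{stop: ?Str.&{done: ⊕{ok: &{err: Y, ack: Y}, ack: !Unit.end, err: ?Bool.end}, stop: &{ok: &{ok: end, err: end}, more: ?Int.Y}}, data: &{more: &{stop: ?Unit.?Str.Y, done: ?Unit.!Int.end}, data: ?Unit.&{err: ?Str.end, ack: !Unit.Y}, ack: ?Bool.!Unit.⊕{ok: Y, retry: Y, done: Y}}}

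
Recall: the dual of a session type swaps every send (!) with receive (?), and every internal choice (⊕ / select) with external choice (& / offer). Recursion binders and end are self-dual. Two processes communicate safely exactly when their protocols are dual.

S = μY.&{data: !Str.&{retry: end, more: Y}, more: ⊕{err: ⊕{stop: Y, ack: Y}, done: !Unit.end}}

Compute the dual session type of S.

μY → μY  (binder kept)
  &{data,more} → ⊕{data,more}  (external→internal)
    case data:
      !Str → ?Str
        &{retry,more} → ⊕{retry,more}  (external→internal)
          case retry:
            end self-dual
          case more:
            Y self-dual
    case more:
      ⊕{err,done} → &{err,done}  (internal→external)
        case err:
          ⊕{stop,ack} → &{stop,ack}  (internal→external)
            case stop:
              Y self-dual
            case ack:
              Y self-dual
        case done:
          !Unit → ?Unit
            end self-dual

μY.⊕{data: ?Str.⊕{retry: end, more: Y}, more: &{err: &{stop: Y, ack: Y}, done: ?Unit.end}}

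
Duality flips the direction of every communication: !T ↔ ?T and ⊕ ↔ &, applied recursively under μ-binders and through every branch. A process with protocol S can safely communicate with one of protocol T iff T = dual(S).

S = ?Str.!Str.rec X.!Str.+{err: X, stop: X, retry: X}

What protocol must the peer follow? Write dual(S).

?Str → !Str
  !Str → ?Str
    rec X → rec X  (binder kept)
      !Str → ?Str
        +{err,stop,retry} → &{err,stop,retry}  (⊕→&)
          • err:
            dual(X) = X
          • stop:
            dual(X) = X
          • retry:
            dual(X) = X

!Str.?Str.rec X.?Str.&{err: X, stop: X, retry: X}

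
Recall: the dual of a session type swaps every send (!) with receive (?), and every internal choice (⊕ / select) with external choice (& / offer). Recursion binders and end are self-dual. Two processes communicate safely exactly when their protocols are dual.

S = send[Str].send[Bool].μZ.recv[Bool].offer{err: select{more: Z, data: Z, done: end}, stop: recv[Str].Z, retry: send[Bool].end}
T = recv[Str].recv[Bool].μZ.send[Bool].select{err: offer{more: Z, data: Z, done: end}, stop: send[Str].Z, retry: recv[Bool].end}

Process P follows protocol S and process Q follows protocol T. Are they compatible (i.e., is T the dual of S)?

send[Str] ‖ recv[Str]  match
  send[Bool] ‖ recv[Bool]  match
    μZ ‖ μZ  match (rec unchanged)
      recv[Bool] ‖ send[Bool]  match
        offer{err,stop,retry} ‖ select{err,stop,retry}  match label sets agree
          • err:
            select{more,data,done} ‖ offer{more,data,done}  match label sets agree
              • more:
                Z ‖ Z  match
              • data:
                Z ‖ Z  match
              • done:
                end ‖ end  match
          • stop:
            recv[Str] ‖ send[Str]  match
              Z ‖ Z  match
          • retry:
            send[Bool] ‖ recv[Bool]  match
              end ‖ end  match

YES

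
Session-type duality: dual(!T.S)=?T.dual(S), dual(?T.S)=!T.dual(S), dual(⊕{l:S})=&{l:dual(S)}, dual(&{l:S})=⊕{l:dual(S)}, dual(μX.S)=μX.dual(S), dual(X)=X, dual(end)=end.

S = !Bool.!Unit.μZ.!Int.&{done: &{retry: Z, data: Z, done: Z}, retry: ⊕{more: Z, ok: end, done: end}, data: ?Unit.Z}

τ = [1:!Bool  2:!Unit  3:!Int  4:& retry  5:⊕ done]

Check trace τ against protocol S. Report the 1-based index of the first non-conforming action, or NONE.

NONE

[1] !Bool  ok  state: !Unit.μZ.…
[2] !Unit  ok  state: μZ.…
[3] !Int  ok  state: &{done: &{retry: μZ.…, data: μZ.…, done: μZ.…}, retry: ⊕{more: μZ.…, ok: end, done: end}, data: ?Unit.μZ.…}
[4] & retry  ok  state: ⊕{more: μZ.…, ok: end, done: end}
[5] ⊕ done  ok  state: end
trace exhausted — no violation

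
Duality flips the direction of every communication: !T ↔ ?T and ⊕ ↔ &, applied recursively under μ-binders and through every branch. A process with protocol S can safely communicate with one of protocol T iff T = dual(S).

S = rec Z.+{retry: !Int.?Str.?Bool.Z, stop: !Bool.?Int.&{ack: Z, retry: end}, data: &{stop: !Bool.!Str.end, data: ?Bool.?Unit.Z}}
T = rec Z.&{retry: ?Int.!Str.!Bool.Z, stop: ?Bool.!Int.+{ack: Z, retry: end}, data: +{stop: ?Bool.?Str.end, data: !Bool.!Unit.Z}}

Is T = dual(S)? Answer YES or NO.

YES

rec Z vs rec Z  match (binder kept)
  +{retry,stop,data} vs &{retry,stop,data}  match label sets agree
    • retry:
      !Int vs ?Int  match
        ?Str vs !Str  match
          ?Bool vs !Bool  match
            Z vs Z  match
    • stop:
      !Bool vs ?Bool  match
        ?Int vs !Int  match
          &{ack,retry} vs +{ack,retry}  match label sets agree
            • ack:
              Z vs Z  match
            • retry:
              end vs end  match
    • data:
      &{stop,data} vs +{stop,data}  match label sets agree
        • stop:
          !Bool vs ?Bool  match
            !Str vs ?Str  match
              end vs end  match
        • data:
          ?Bool vs !Bool  match
            ?Unit vs !Unit  match
              Z vs Z  match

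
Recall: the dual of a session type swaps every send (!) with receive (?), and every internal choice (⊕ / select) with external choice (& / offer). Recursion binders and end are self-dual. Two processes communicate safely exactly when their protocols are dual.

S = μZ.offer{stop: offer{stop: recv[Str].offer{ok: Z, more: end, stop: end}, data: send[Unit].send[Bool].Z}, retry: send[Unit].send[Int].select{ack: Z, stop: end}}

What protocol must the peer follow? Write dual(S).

μZ.select{stop: select{stop: send[Str].select{ok: Z, more: end, stop: end}, data: recv[Unit].recv[Bool].Z}, retry: recv[Unit].recv[Int].offer{ack: Z, stop: end}}

μZ = μZ  (binder kept)
  offer{stop,retry} = select{stop,retry}  (offer→select)
    • stop:
      offer{stop,data} = select{stop,data}  (offer→select)
        • stop:
          recv[Str] = send[Str]
            offer{ok,more,stop} = select{ok,more,stop}  (offer→select)
              • ok:
                Z self-dual
              • more:
                end self-dual
              • stop:
                end self-dual
        • data:
          send[Unit] = recv[Unit]
            send[Bool] = recv[Bool]
              Z self-dual
    • retry:
      send[Unit] = recv[Unit]
        send[Int] = recv[Int]
          select{ack,stop} = offer{ack,stop}  (internal→external)
            • ack:
              Z self-dual
            • stop:
              end self-dual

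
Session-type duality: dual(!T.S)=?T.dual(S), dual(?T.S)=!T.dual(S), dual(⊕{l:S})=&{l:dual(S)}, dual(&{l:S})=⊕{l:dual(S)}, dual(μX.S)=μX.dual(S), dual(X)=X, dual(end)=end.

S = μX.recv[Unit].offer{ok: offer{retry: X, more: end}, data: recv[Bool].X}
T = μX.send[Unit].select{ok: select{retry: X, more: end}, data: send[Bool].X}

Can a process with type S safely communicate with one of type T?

YES

μX ‖ μX  ✓ (binder kept)
  recv[Unit] ‖ send[Unit]  ✓
    offer{ok,data} ‖ select{ok,data}  ✓ label sets agree
      • ok:
        offer{retry,more} ‖ select{retry,more}  ✓ label sets agree
          • retry:
            X ‖ X  ✓
          • more:
            end ‖ end  ✓
      • data:
        recv[Bool] ‖ send[Bool]  ✓
          X ‖ X  ✓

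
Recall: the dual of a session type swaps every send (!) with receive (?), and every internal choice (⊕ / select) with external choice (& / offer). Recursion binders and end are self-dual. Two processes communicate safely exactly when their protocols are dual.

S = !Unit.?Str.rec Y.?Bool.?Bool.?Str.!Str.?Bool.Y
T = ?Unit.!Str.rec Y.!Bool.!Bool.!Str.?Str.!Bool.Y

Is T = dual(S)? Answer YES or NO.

!Unit ‖ ?Unit  ok
  ?Str ‖ !Str  ok
    rec Y ‖ rec Y  ok (rec unchanged)
      ?Bool ‖ !Bool  ok
        ?Bool ‖ !Bool  ok
          ?Str ‖ !Str  ok
            !Str ‖ ?Str  ok
              ?Bool ‖ !Bool  ok
                Y ‖ Y  ok

YES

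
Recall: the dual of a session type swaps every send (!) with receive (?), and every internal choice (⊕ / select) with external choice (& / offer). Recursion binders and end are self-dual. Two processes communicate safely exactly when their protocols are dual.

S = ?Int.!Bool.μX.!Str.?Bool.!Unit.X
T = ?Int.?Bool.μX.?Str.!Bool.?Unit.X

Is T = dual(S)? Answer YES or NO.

NO

?Int ‖ ?Int  ✗ same direction on both sides — not dual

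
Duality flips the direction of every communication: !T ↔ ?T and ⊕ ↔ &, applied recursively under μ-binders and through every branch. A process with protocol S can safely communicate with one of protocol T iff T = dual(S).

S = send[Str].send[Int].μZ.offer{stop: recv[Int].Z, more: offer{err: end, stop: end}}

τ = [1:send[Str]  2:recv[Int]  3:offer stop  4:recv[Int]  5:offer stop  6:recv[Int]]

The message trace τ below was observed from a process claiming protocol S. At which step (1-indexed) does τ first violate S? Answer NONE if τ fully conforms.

[1] send[Str]  match  residual = send[Int].μZ.…
[2] got recv[Int], protocol expects send[Int]  ✗

2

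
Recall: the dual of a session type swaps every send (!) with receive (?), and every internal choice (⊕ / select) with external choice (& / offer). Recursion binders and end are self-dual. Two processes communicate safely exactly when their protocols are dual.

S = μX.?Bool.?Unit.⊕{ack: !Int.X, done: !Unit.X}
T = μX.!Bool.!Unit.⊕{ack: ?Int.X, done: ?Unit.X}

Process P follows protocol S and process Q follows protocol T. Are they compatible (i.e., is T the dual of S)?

NO

μX | μX  ok (binder kept)
  ?Bool | !Bool  ok
    ?Unit | !Unit  ok
      ⊕{ack,done} | ⊕{ack,done}  ✗ choice polarity not flipped — not dual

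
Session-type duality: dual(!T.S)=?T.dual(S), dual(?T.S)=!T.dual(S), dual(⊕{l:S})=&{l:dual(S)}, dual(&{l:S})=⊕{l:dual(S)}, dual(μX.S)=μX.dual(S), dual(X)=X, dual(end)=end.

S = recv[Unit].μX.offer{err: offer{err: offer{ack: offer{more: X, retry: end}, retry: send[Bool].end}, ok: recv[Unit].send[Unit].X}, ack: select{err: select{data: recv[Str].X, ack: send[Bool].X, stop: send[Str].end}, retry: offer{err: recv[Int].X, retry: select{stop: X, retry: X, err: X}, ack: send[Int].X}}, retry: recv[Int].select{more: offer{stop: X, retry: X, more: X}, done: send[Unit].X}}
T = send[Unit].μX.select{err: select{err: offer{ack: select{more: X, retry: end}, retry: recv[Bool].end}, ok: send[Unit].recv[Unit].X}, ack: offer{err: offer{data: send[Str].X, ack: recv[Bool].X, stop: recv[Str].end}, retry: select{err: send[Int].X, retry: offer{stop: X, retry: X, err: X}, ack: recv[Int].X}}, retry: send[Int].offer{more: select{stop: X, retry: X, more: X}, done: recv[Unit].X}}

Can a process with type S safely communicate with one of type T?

recv[Unit] vs send[Unit]  match
  μX vs μX  match (μ self-dual)
    offer{err,ack,retry} vs select{err,ack,retry}  match same labels
      case err:
        offer{err,ok} vs select{err,ok}  match same labels
          case err:
            offer{ack,retry} vs offer{ack,retry}  ✗ choice polarity not flipped — not dual

NO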